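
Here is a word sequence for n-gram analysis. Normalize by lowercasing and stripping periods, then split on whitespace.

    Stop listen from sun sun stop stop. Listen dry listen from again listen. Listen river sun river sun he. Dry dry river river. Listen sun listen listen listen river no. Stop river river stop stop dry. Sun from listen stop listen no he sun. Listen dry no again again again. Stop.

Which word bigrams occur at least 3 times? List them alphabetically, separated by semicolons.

Bigram counts meeting the condition (at least 3 times):
  listen listen: 3
  stop listen: 3

listen listen; stop listen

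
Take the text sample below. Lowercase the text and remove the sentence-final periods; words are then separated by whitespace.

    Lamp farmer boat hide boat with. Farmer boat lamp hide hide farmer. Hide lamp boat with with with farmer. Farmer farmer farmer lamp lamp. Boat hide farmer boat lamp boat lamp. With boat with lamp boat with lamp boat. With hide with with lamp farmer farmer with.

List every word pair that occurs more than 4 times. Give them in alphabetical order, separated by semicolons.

Bigram counts meeting the condition (more than 4 times):
  boat with: 5
  lamp boat: 5

boat with; lamp boat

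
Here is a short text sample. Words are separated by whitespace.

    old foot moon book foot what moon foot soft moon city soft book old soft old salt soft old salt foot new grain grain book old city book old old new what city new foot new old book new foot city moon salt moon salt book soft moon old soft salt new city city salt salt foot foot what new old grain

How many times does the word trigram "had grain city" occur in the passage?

Scanning the 60 overlapping trigram windows for "had grain city":
  (none found)

0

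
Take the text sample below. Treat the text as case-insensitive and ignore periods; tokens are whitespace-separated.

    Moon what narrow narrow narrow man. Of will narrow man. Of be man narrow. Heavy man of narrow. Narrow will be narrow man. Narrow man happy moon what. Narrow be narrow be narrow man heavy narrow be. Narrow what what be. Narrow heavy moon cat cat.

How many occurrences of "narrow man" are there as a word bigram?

Scanning the 45 overlapping bigram windows for "narrow man":
  position 5–6: narrow man
  position 9–10: narrow man
  position 22–23: narrow man
  position 24–25: narrow man
  position 33–34: narrow man

5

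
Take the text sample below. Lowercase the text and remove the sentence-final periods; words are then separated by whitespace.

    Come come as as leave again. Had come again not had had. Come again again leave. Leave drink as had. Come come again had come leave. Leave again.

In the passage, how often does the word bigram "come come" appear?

Scanning the 27 overlapping bigram windows for "come come":
  position 1–2: come come
  position 21–22: come come

2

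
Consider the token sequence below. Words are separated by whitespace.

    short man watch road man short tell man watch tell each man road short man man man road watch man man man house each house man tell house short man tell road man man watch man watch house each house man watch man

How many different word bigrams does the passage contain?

43 tokens → 42 bigram windows in total.
Repeated bigrams (each contributes count−1 duplicates):
  man man: 5
  man watch: 5
  short man: 3
  watch man: 3
  each house: 2
  house each: 2
  house man: 2
  man road: 2
  … (2 more repeated)
18 duplicate windows → 42 − 18 = 24 distinct.

24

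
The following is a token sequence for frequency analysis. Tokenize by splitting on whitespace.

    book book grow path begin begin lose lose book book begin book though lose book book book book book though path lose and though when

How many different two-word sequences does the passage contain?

17

25 tokens → 24 bigram windows in total.
Repeated bigrams (each contributes count−1 duplicates):
  book book: 6
  book though: 2
  lose book: 2
7 duplicate windows → 24 − 7 = 17 distinct.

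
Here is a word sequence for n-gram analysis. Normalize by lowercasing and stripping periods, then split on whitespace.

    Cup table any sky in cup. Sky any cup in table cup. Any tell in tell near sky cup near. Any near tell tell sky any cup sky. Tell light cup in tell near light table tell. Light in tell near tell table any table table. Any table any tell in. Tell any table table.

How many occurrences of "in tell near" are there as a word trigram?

Scanning the 53 overlapping trigram windows for "in tell near":
  position 15–17: in tell near
  position 32–34: in tell near
  position 39–41: in tell near

3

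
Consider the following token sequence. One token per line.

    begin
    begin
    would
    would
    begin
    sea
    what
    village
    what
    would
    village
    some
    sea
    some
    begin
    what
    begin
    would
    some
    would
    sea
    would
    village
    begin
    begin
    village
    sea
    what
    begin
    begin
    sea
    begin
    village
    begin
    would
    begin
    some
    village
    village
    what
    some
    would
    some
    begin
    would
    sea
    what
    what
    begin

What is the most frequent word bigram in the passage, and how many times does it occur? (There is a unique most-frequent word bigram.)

Bigram frequencies (highest first):
  begin would: 4
  begin begin: 3
  sea what: 3
  what begin: 3
  would begin: 2
  begin sea: 2
  … (23 more, each ≤ 2)

"begin would", 4 times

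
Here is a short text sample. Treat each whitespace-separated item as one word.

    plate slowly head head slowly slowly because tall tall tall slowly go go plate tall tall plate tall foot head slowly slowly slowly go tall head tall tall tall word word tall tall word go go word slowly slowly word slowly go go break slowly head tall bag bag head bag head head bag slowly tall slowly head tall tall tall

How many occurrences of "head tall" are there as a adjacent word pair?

3

Scanning the 60 overlapping bigram windows for "head tall":
  position 26–27: head tall
  position 46–47: head tall
  position 58–59: head tall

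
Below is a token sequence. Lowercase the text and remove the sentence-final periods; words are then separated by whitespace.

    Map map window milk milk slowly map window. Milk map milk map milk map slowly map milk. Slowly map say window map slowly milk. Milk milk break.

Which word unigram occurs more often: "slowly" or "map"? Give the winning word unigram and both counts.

"slowly": 4 occurrences
"map": 9 occurrences

"map" (9 vs 4)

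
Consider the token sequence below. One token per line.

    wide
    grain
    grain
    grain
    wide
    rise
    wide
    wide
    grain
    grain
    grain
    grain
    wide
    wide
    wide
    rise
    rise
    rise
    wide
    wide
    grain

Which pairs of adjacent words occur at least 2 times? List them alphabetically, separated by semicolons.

Bigram counts meeting the condition (at least 2 times):
  grain grain: 5
  grain wide: 2
  rise rise: 2
  rise wide: 2
  wide grain: 3
  wide rise: 2
  wide wide: 4

grain grain; grain wide; rise rise; rise wide; wide grain; wide rise; wide wide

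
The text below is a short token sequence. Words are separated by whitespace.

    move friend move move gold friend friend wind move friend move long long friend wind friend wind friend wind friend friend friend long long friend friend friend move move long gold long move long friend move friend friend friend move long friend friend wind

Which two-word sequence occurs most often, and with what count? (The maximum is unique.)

Bigram frequencies (highest first):
  friend friend: 8
  friend move: 5
  friend wind: 5
  move long: 4
  long friend: 4
  move friend: 3
  … (10 more, each ≤ 3)

"friend friend", 8 times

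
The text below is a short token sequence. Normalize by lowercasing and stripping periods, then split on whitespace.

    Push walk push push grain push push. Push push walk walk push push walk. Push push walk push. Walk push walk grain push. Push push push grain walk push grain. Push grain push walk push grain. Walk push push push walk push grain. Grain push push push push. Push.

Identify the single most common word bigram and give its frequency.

Bigram frequencies (highest first):
  push push: 15
  walk push: 9
  push walk: 8
  push grain: 6
  grain push: 5
  grain walk: 2
  … (3 more, each ≤ 1)

"push push", 15 times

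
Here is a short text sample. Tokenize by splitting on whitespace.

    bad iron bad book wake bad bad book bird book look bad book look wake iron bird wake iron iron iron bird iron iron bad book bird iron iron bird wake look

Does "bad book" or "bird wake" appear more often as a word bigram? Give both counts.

"bad book" (4 vs 2)

"bad book": 4 occurrences
"bird wake": 2 occurrences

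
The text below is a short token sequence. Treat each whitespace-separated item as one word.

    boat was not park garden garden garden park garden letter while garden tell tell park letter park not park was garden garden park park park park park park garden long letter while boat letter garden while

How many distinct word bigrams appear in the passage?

24

36 tokens → 35 bigram windows in total.
Repeated bigrams (each contributes count−1 duplicates):
  park park: 5
  garden garden: 3
  park garden: 3
  garden park: 2
  letter while: 2
  not park: 2
11 duplicate windows → 35 − 11 = 24 distinct.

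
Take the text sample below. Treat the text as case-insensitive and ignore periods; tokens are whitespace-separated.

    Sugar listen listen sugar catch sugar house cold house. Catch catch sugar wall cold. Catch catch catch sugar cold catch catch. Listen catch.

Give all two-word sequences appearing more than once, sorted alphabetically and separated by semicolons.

catch catch; catch sugar; cold catch

Bigram counts meeting the condition (more than once):
  catch catch: 4
  catch sugar: 3
  cold catch: 2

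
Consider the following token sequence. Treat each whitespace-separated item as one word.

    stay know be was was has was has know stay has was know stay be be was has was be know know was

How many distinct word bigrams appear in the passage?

23 tokens → 22 bigram windows in total.
Repeated bigrams (each contributes count−1 duplicates):
  has was: 3
  was has: 3
  be was: 2
  know stay: 2
6 duplicate windows → 22 − 6 = 16 distinct.

16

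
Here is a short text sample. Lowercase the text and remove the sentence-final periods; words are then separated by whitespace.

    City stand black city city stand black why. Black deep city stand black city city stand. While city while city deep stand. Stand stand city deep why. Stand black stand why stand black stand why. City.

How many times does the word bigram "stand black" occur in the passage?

Scanning the 35 overlapping bigram windows for "stand black":
  position 2–3: stand black
  position 6–7: stand black
  position 12–13: stand black
  position 28–29: stand black
  position 32–33: stand black

5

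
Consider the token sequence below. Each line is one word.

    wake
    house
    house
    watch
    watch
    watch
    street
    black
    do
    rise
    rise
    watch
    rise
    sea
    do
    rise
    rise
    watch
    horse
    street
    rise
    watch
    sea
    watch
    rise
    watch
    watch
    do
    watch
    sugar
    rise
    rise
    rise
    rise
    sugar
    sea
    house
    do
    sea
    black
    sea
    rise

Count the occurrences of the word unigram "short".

0

Scanning the 42 tokens for "short":
  (none found)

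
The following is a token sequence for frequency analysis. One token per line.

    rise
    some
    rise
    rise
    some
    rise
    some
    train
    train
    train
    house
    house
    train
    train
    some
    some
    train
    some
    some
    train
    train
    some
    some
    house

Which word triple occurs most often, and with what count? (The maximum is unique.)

Trigram frequencies (highest first):
  train some some: 3
  rise some rise: 2
  some train train: 2
  train train some: 2
  some some train: 2
  some rise rise: 1
  … (10 more, each ≤ 1)

"train some some", 3 times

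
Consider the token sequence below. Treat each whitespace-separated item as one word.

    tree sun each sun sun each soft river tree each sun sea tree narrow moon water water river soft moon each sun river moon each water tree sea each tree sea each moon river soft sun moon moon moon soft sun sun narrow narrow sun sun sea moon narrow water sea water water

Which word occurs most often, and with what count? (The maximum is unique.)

Unigram frequencies (highest first):
  sun: 10
  moon: 8
  each: 7
  water: 6
  tree: 5
  sea: 5
  … (3 more, each ≤ 4)

"sun", 10 times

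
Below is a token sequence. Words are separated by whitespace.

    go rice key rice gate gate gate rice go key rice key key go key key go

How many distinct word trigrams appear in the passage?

17 tokens → 15 trigram windows in total.
Repeated trigrams (each contributes count−1 duplicates):
  key key go: 2
1 duplicate windows → 15 − 1 = 14 distinct.

14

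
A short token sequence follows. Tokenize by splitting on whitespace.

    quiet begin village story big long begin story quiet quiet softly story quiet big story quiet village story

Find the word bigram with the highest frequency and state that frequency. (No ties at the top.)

"story quiet", 3 times

Bigram frequencies (highest first):
  story quiet: 3
  village story: 2
  quiet begin: 1
  begin village: 1
  story big: 1
  big long: 1
  … (8 more, each ≤ 1)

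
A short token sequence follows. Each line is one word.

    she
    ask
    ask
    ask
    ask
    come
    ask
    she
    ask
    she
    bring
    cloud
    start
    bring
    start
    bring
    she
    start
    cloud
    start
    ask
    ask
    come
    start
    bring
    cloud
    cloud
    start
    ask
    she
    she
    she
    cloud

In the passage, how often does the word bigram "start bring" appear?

3

Scanning the 32 overlapping bigram windows for "start bring":
  position 13–14: start bring
  position 15–16: start bring
  position 24–25: start bring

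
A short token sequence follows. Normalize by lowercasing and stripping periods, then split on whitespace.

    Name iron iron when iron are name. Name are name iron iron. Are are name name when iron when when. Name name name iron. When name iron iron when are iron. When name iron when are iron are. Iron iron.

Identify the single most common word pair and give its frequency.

"iron when", 6 times

Bigram frequencies (highest first):
  iron when: 6
  name iron: 5
  iron iron: 4
  name name: 4
  iron are: 3
  are name: 3
  … (8 more, each ≤ 3)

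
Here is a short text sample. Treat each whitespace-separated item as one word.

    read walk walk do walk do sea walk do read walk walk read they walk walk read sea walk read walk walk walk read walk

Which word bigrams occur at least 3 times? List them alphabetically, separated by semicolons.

Bigram counts meeting the condition (at least 3 times):
  read walk: 4
  walk do: 3
  walk read: 4
  walk walk: 5

read walk; walk do; walk read; walk walk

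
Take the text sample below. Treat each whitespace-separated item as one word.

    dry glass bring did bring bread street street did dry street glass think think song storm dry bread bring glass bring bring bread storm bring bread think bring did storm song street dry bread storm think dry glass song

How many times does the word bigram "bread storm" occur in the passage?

Scanning the 38 overlapping bigram windows for "bread storm":
  position 23–24: bread storm
  position 34–35: bread storm

2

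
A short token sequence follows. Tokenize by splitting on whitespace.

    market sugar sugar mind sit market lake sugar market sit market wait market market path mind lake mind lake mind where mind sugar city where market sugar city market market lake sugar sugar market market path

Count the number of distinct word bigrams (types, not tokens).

36 tokens → 35 bigram windows in total.
Repeated bigrams (each contributes count−1 duplicates):
  market market: 3
  lake mind: 2
  lake sugar: 2
  market lake: 2
  market path: 2
  market sugar: 2
  mind lake: 2
  sit market: 2
  … (3 more repeated)
12 duplicate windows → 35 − 12 = 23 distinct.

23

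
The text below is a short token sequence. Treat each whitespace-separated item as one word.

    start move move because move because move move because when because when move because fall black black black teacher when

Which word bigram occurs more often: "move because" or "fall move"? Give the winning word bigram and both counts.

"move because" (4 vs 0)

"move because": 4 occurrences
"fall move": 0 occurrences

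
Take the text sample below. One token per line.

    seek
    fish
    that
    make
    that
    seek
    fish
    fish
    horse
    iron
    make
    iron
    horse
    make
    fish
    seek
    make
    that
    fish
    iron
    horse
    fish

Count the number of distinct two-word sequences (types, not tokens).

22 tokens → 21 bigram windows in total.
Repeated bigrams (each contributes count−1 duplicates):
  iron horse: 2
  make that: 2
  seek fish: 2
3 duplicate windows → 21 − 3 = 18 distinct.

18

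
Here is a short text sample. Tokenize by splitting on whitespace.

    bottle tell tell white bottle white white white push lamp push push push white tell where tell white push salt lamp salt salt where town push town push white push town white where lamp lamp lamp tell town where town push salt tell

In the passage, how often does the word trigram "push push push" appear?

1

Scanning the 41 overlapping trigram windows for "push push push":
  position 11–13: push push push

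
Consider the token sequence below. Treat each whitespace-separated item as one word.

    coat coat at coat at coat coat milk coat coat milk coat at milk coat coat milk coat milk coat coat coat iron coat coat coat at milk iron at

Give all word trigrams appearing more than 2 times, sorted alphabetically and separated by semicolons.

Trigram counts meeting the condition (more than 2 times):
  coat coat milk: 3
  coat milk coat: 4
  milk coat coat: 3

coat coat milk; coat milk coat; milk coat coat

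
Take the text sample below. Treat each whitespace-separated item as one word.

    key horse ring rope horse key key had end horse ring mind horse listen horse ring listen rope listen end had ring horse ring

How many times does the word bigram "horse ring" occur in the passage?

Scanning the 23 overlapping bigram windows for "horse ring":
  position 2–3: horse ring
  position 10–11: horse ring
  position 15–16: horse ring
  position 23–24: horse ring

4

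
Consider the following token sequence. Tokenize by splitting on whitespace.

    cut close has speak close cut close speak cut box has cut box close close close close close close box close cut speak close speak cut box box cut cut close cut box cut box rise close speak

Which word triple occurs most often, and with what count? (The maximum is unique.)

"close close close", 4 times

Trigram frequencies (highest first):
  close close close: 4
  close speak cut: 2
  speak cut box: 2
  cut close has: 1
  close has speak: 1
  has speak close: 1
  … (25 more, each ≤ 1)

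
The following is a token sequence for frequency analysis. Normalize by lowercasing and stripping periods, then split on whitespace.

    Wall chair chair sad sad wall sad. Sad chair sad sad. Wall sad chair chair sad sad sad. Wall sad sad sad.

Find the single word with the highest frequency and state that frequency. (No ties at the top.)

"sad", 13 times

Unigram frequencies (highest first):
  sad: 13
  chair: 5
  wall: 4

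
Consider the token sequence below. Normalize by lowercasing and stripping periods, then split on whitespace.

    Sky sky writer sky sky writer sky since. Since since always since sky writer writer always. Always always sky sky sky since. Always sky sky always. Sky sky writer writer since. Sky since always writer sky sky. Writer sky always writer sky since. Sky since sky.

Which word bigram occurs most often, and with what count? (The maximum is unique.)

Bigram frequencies (highest first):
  sky sky: 7
  sky writer: 5
  writer sky: 5
  sky since: 5
  since sky: 4
  since always: 3
  … (9 more, each ≤ 3)

"sky sky", 7 times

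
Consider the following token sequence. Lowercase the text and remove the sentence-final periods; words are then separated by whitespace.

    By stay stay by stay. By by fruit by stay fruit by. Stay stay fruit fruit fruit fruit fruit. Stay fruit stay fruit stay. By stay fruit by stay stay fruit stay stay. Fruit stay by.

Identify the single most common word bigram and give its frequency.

Bigram frequencies (highest first):
  stay fruit: 7
  by stay: 6
  fruit stay: 5
  stay stay: 4
  stay by: 4
  fruit fruit: 4
  … (3 more, each ≤ 3)

"stay fruit", 7 times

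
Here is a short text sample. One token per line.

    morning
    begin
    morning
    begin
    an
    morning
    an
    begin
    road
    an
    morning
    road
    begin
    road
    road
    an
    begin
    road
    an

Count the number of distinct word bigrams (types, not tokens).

19 tokens → 18 bigram windows in total.
Repeated bigrams (each contributes count−1 duplicates):
  begin road: 3
  road an: 3
  an begin: 2
  an morning: 2
  morning begin: 2
7 duplicate windows → 18 − 7 = 11 distinct.

11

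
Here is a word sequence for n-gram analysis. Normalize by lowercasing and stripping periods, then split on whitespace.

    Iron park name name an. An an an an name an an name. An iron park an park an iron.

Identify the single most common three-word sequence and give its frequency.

Trigram frequencies (highest first):
  an an an: 3
  name an an: 2
  an an name: 2
  an name an: 2
  iron park name: 1
  park name name: 1
  … (7 more, each ≤ 1)

"an an an", 3 times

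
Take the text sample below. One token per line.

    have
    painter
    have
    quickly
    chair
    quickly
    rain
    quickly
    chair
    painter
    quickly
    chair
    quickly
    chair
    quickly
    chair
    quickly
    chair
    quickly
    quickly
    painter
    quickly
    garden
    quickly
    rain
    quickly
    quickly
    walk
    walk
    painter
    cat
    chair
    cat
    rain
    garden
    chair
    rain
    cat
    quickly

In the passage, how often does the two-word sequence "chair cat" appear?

1

Scanning the 38 overlapping bigram windows for "chair cat":
  position 32–33: chair cat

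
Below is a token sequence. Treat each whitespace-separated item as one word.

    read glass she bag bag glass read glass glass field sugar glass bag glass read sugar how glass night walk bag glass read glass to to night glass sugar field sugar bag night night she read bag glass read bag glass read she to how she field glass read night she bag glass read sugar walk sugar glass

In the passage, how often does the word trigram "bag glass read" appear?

Scanning the 56 overlapping trigram windows for "bag glass read":
  position 5–7: bag glass read
  position 13–15: bag glass read
  position 21–23: bag glass read
  position 37–39: bag glass read
  position 40–42: bag glass read
  position 52–54: bag glass read

6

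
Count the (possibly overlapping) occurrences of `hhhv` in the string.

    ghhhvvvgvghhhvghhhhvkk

3

Sliding a length-4 window over the 22 characters (19 positions):
  position 2–5: hhhv
  position 11–14: hhhv
  position 17–20: hhhv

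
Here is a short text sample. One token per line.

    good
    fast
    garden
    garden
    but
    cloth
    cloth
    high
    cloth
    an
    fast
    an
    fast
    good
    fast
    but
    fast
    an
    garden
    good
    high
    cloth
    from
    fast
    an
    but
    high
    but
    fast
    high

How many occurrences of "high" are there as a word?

4

Scanning the 30 tokens for "high":
  position 8: high
  position 21: high
  position 27: high
  position 30: high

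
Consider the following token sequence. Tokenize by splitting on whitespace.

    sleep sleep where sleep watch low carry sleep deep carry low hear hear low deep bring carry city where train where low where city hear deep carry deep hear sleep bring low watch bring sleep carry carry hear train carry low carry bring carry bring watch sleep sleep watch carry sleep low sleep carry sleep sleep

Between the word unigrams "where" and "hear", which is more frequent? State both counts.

"where": 4 occurrences
"hear": 5 occurrences

"hear" (5 vs 4)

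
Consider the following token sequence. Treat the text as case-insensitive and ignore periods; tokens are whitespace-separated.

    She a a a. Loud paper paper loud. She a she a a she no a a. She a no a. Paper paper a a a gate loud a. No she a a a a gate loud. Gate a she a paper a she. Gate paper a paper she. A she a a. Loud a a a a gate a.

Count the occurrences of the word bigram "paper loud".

1

Scanning the 59 overlapping bigram windows for "paper loud":
  position 7–8: paper loud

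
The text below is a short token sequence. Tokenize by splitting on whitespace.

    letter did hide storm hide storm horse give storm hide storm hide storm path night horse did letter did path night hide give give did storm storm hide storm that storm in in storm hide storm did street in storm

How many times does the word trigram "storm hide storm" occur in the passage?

5

Scanning the 38 overlapping trigram windows for "storm hide storm":
  position 4–6: storm hide storm
  position 9–11: storm hide storm
  position 11–13: storm hide storm
  position 27–29: storm hide storm
  position 34–36: storm hide storm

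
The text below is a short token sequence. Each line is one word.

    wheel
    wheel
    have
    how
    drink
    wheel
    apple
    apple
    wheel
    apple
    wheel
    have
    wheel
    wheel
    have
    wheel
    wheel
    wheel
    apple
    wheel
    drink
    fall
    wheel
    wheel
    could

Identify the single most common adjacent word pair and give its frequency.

Bigram frequencies (highest first):
  wheel wheel: 5
  wheel have: 3
  wheel apple: 3
  apple wheel: 3
  have wheel: 2
  have how: 1
  … (7 more, each ≤ 1)

"wheel wheel", 5 times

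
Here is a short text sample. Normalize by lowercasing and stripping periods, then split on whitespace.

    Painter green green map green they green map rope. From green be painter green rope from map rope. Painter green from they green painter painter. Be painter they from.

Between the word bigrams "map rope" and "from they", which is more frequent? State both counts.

"map rope" (2 vs 1)

"map rope": 2 occurrences
"from they": 1 occurrence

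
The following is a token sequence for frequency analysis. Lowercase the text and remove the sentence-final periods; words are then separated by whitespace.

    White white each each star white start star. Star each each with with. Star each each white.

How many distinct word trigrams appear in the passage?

14

17 tokens → 15 trigram windows in total.
Repeated trigrams (each contributes count−1 duplicates):
  star each each: 2
1 duplicate windows → 15 − 1 = 14 distinct.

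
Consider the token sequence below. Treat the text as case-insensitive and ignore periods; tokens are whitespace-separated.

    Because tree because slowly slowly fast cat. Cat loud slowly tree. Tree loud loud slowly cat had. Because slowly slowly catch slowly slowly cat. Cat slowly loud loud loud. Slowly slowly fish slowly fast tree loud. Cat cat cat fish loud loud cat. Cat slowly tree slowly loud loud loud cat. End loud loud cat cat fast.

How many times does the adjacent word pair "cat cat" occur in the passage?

6

Scanning the 56 overlapping bigram windows for "cat cat":
  position 7–8: cat cat
  position 24–25: cat cat
  position 37–38: cat cat
  position 38–39: cat cat
  position 43–44: cat cat
  position 55–56: cat cat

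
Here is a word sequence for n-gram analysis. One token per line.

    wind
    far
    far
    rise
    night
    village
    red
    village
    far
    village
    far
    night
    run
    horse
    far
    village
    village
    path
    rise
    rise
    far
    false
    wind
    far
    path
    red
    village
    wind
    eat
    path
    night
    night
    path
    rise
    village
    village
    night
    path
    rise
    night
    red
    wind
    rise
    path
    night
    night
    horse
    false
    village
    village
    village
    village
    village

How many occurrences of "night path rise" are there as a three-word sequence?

Scanning the 51 overlapping trigram windows for "night path rise":
  position 32–34: night path rise
  position 37–39: night path rise

2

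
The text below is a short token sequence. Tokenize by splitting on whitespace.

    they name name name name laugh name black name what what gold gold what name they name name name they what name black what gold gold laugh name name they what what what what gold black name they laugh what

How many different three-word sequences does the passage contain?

30

40 tokens → 38 trigram windows in total.
Repeated trigrams (each contributes count−1 duplicates):
  name name name: 3
  name name they: 2
  name they what: 2
  they name name: 2
  what gold gold: 2
  what what gold: 2
  what what what: 2
8 duplicate windows → 38 − 8 = 30 distinct.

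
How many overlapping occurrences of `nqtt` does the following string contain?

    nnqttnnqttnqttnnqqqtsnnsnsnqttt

4

Sliding a length-4 window over the 31 characters (28 positions):
  position 2–5: nqtt
  position 7–10: nqtt
  position 11–14: nqtt
  position 27–30: nqtt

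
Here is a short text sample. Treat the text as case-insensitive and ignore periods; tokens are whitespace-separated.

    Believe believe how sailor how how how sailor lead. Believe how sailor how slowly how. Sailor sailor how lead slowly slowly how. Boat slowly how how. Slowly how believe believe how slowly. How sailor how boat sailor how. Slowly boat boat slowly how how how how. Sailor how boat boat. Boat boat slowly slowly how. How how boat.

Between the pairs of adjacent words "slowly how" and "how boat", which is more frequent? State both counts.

"slowly how": 7 occurrences
"how boat": 4 occurrences

"slowly how" (7 vs 4)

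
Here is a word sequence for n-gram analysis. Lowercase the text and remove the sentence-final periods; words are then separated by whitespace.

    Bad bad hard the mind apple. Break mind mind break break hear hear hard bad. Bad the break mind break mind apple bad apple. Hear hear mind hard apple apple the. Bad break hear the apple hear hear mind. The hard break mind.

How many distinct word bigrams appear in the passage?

31

43 tokens → 42 bigram windows in total.
Repeated bigrams (each contributes count−1 duplicates):
  break mind: 4
  hear hear: 3
  apple hear: 2
  bad bad: 2
  break hear: 2
  hear mind: 2
  mind apple: 2
  mind break: 2
11 duplicate windows → 42 − 11 = 31 distinct.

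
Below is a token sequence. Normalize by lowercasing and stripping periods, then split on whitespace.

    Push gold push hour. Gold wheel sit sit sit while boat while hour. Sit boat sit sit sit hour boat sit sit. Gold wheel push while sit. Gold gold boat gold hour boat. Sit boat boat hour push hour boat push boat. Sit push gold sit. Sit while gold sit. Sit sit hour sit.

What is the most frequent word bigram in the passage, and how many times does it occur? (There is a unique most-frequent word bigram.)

"sit sit", 8 times

Bigram frequencies (highest first):
  sit sit: 8
  boat sit: 4
  hour boat: 3
  push gold: 2
  push hour: 2
  gold wheel: 2
  … (26 more, each ≤ 2)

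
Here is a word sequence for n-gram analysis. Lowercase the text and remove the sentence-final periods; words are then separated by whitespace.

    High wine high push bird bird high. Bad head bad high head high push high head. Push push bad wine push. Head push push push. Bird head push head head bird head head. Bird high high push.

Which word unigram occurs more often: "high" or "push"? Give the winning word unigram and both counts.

"push" (10 vs 8)

"high": 8 occurrences
"push": 10 occurrences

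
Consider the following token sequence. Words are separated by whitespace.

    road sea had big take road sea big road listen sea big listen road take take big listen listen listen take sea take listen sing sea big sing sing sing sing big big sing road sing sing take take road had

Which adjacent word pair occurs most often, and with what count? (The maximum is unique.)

Bigram frequencies (highest first):
  sing sing: 4
  sea big: 3
  road sea: 2
  take road: 2
  big listen: 2
  take take: 2
  … (23 more, each ≤ 2)

"sing sing", 4 times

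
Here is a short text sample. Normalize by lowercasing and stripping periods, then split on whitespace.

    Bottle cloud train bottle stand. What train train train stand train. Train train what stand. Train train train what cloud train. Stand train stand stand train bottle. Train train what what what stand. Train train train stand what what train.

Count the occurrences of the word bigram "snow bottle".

Scanning the 39 overlapping bigram windows for "snow bottle":
  (none found)

0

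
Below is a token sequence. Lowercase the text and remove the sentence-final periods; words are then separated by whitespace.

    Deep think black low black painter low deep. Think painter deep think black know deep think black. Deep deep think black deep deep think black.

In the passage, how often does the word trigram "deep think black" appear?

5

Scanning the 23 overlapping trigram windows for "deep think black":
  position 1–3: deep think black
  position 11–13: deep think black
  position 15–17: deep think black
  position 19–21: deep think black
  position 23–25: deep think black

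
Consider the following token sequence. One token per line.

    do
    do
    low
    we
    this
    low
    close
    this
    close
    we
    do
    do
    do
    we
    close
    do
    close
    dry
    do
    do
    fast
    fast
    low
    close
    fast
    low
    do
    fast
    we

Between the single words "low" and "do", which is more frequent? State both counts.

"low": 4 occurrences
"do": 9 occurrences

"do" (9 vs 4)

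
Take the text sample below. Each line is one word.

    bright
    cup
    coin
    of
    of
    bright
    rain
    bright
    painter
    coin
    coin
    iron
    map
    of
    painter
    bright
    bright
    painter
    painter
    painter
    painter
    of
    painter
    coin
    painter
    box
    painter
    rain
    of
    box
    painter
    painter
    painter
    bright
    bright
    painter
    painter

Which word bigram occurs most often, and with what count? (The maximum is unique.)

"painter painter", 6 times

Bigram frequencies (highest first):
  painter painter: 6
  bright painter: 3
  painter coin: 2
  of painter: 2
  painter bright: 2
  bright bright: 2
  … (18 more, each ≤ 2)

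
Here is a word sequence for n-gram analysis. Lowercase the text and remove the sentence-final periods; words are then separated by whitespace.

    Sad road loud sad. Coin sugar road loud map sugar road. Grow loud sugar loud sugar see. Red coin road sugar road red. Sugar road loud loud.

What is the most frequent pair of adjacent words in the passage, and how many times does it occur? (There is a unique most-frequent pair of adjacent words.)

Bigram frequencies (highest first):
  sugar road: 4
  road loud: 3
  loud sugar: 2
  sad road: 1
  loud sad: 1
  sad coin: 1
  … (14 more, each ≤ 1)

"sugar road", 4 times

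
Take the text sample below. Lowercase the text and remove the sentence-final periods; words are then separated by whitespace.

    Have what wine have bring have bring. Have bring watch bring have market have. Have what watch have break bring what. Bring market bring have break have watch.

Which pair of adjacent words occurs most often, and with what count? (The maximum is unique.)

"bring have", 4 times

Bigram frequencies (highest first):
  bring have: 4
  have bring: 3
  have what: 2
  have break: 2
  what wine: 1
  wine have: 1
  … (14 more, each ≤ 1)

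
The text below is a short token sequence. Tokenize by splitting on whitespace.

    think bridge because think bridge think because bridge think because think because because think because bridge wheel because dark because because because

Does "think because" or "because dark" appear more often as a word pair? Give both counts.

"think because": 4 occurrences
"because dark": 1 occurrence

"think because" (4 vs 1)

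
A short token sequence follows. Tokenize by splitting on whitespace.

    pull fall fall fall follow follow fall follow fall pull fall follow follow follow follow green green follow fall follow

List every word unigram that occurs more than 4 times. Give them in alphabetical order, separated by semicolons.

fall; follow

Unigram counts meeting the condition (more than 4 times):
  fall: 7
  follow: 9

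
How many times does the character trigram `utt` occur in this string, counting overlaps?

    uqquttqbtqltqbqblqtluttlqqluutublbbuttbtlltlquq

Sliding a length-3 window over the 47 characters (45 positions):
  position 4–6: utt
  position 21–23: utt
  position 36–38: utt

3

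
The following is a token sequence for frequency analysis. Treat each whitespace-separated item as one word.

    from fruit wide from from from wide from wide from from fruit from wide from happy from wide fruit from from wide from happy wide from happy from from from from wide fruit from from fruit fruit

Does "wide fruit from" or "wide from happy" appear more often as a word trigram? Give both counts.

"wide from happy" (3 vs 2)

"wide fruit from": 2 occurrences
"wide from happy": 3 occurrences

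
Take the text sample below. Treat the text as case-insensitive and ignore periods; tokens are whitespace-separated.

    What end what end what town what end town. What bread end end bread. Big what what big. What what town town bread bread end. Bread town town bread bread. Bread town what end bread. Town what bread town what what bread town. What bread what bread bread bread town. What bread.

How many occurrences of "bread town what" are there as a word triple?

5

Scanning the 50 overlapping trigram windows for "bread town what":
  position 31–33: bread town what
  position 35–37: bread town what
  position 38–40: bread town what
  position 42–44: bread town what
  position 49–51: bread town what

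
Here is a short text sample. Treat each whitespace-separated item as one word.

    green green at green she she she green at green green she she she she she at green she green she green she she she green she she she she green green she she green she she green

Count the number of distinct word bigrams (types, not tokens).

38 tokens → 37 bigram windows in total.
Repeated bigrams (each contributes count−1 duplicates):
  she she: 13
  green she: 8
  she green: 7
  at green: 3
  green green: 3
  green at: 2
30 duplicate windows → 37 − 30 = 7 distinct.

7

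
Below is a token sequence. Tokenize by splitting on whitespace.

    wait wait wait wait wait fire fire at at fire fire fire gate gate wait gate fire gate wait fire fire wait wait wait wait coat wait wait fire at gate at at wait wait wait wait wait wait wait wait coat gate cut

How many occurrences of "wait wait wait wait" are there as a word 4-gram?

8

Scanning the 41 overlapping 4-gram windows for "wait wait wait wait":
  position 1–4: wait wait wait wait
  position 2–5: wait wait wait wait
  position 22–25: wait wait wait wait
  position 34–37: wait wait wait wait
  position 35–38: wait wait wait wait
  position 36–39: wait wait wait wait
  position 37–40: wait wait wait wait
  position 38–41: wait wait wait wait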